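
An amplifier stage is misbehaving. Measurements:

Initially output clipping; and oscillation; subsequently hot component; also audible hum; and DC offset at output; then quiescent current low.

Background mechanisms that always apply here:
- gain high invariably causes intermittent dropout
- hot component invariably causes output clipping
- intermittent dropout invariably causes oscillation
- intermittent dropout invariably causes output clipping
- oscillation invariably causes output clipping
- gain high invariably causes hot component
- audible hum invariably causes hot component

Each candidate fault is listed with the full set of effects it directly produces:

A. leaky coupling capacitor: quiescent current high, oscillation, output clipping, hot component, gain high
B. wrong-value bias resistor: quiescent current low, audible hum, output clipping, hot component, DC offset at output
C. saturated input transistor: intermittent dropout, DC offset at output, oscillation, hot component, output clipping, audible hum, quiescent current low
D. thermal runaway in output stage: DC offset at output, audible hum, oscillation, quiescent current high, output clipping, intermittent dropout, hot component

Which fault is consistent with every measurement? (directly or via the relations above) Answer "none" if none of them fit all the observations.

Checking each candidate against the observations:
(A) leaky coupling capacitor — fails on audible hum, DC offset at output, quiescent current low (predicts quiescent current high, not quiescent current low)
(B) wrong-value bias resistor — output clipping ✓; oscillation ✗; hot component ✓; audible hum ✓; DC offset at output ✓; quiescent current low ✓
(C) saturated input transistor — accounts for every observation
(D) thermal runaway in output stage — output clipping ✓; oscillation ✓; hot component ✓; audible hum ✓; DC offset at output ✓; quiescent current low ✗
(C) is the only candidate with no mismatches.

C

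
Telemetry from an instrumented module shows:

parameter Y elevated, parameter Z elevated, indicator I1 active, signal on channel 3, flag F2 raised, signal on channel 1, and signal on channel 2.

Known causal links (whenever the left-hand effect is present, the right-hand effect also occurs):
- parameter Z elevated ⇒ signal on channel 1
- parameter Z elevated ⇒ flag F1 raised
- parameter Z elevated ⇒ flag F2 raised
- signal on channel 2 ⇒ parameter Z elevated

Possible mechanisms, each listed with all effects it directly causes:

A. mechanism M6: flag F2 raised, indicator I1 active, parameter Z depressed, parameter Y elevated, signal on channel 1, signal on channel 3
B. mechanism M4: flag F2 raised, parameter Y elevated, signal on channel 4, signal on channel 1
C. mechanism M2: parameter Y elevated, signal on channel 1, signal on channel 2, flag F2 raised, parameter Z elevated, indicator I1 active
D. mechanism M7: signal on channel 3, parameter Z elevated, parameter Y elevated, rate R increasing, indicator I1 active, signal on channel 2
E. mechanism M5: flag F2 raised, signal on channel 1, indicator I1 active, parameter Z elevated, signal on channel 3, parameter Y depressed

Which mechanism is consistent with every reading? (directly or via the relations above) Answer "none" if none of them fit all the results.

Testing each hypothesis:
(A) mechanism M6 — parameter Y elevated ✓; parameter Z elevated ✗; indicator I1 active ✓; signal on channel 3 ✓; flag F2 raised ✓; signal on channel 1 ✓; signal on channel 2 ✗
(B) mechanism M4 — does not account for parameter Z elevated, indicator I1 active, signal on channel 3, signal on channel 2
(C) mechanism M2 — parameter Y elevated ✓; parameter Z elevated ✓; indicator I1 active ✓; signal on channel 3 ✗; flag F2 raised ✓; signal on channel 1 ✓; signal on channel 2 ✓
(D) mechanism M7 — parameter Y elevated ✓; parameter Z elevated ✓; indicator I1 active ✓; signal on channel 3 ✓; flag F2 raised ✓ (by parameter Z elevated → flag F2 raised); signal on channel 1 ✓ (by parameter Z elevated → signal on channel 1); signal on channel 2 ✓
(E) mechanism M5 — fails on parameter Y elevated, signal on channel 2 (predicts parameter Y depressed, not parameter Y elevated)
(D) is the only candidate with no mismatches.

D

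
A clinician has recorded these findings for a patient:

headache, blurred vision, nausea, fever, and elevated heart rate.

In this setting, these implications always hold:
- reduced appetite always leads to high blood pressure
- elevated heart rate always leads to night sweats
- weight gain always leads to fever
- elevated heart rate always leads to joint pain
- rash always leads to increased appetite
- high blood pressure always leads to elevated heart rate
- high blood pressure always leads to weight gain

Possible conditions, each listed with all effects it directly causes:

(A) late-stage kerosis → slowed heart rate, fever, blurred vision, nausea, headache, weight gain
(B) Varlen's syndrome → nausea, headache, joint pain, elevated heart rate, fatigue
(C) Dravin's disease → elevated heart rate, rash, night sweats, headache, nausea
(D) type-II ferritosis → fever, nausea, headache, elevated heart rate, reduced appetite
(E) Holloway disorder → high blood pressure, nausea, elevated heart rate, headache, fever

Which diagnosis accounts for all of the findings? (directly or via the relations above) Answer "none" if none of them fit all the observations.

Checking each candidate against the observations:
(A) late-stage kerosis — fails on elevated heart rate (predicts slowed heart rate, not elevated heart rate)
(B) Varlen's syndrome — does not account for blurred vision, fever
(C) Dravin's disease — does not account for blurred vision, fever
(D) type-II ferritosis — headache yes; blurred vision NO; nausea yes; fever yes; elevated heart rate yes
(E) Holloway disorder — does not account for blurred vision
Every candidate fails on at least one observation.

none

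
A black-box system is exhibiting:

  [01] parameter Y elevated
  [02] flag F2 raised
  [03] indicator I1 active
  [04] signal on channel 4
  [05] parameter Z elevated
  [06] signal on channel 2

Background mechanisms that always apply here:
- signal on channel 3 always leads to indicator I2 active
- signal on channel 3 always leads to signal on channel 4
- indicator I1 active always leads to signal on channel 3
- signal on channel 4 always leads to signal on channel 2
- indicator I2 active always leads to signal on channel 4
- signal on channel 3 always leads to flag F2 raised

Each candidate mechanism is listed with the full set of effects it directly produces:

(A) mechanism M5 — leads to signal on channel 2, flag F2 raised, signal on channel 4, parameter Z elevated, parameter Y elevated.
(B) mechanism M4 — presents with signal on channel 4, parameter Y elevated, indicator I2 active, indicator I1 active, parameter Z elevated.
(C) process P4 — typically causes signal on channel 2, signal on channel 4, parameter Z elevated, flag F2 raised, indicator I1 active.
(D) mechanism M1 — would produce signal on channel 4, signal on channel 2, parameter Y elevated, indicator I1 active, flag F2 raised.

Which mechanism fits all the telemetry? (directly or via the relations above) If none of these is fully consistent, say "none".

B

Per-candidate check:
(A) mechanism M5 — does not account for indicator I1 active
(B) mechanism M4 — accounts for every observation (flag F2 raised through indicator I1 active → signal on channel 3 → flag F2 raised)
(C) process P4 — parameter Y elevated -; flag F2 raised +; indicator I1 active +; signal on channel 4 +; parameter Z elevated +; signal on channel 2 +
(D) mechanism M1 — parameter Y elevated +; flag F2 raised +; indicator I1 active +; signal on channel 4 +; parameter Z elevated -; signal on channel 2 +
(B) alone accounts for all the evidence.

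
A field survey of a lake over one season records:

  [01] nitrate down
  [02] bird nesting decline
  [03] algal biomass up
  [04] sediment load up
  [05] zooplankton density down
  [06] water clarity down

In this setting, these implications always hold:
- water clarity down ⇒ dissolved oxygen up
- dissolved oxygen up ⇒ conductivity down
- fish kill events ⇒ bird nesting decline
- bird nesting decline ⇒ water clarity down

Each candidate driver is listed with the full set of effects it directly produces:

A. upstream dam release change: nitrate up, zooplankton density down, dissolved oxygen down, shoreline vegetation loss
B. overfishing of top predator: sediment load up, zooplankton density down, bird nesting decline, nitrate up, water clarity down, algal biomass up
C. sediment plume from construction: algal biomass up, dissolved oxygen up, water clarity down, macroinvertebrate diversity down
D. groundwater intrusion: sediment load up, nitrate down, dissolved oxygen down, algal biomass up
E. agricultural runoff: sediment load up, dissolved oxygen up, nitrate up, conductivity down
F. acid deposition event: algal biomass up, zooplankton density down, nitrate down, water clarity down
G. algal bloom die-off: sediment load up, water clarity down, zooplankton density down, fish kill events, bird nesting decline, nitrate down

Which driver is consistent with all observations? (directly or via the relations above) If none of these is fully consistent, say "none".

none

Testing each hypothesis:
(A) upstream dam release change — nitrate down miss; bird nesting decline miss; algal biomass up miss; sediment load up miss; zooplankton density down match; water clarity down miss
(B) overfishing of top predator — fails on nitrate down (predicts nitrate up, not nitrate down)
(C) sediment plume from construction — does not account for nitrate down, bird nesting decline, sediment load up, zooplankton density down
(D) groundwater intrusion — nitrate down match; bird nesting decline miss; algal biomass up match; sediment load up match; zooplankton density down miss; water clarity down miss
(E) agricultural runoff — nitrate down miss; bird nesting decline miss; algal biomass up miss; sediment load up match; zooplankton density down miss; water clarity down miss
(F) acid deposition event — does not account for bird nesting decline, sediment load up
(G) algal bloom die-off — does not account for algal biomass up
No candidate is consistent with all observations.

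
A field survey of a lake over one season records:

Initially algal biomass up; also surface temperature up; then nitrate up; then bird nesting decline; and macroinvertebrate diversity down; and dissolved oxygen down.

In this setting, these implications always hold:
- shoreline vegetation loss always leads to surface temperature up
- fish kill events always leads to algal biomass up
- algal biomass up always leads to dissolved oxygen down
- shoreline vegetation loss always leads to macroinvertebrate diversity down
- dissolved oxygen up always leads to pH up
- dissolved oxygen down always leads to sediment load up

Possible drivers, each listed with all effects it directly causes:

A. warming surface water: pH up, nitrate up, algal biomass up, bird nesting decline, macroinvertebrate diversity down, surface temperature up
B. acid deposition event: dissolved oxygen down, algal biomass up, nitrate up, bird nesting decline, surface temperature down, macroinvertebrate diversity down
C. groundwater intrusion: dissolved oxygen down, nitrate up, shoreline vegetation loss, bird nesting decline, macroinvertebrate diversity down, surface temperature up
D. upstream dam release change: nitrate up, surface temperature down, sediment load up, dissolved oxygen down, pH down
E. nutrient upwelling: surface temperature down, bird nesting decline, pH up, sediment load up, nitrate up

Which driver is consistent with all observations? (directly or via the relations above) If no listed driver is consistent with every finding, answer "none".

Checking each candidate against the observations:
(A) warming surface water — algal biomass up yes; surface temperature up yes; nitrate up yes; bird nesting decline yes; macroinvertebrate diversity down yes; dissolved oxygen down yes (by algal biomass up → dissolved oxygen down)
(B) acid deposition event — fails on surface temperature up (predicts surface temperature down, not surface temperature up)
(C) groundwater intrusion — does not account for algal biomass up
(D) upstream dam release change — fails on algal biomass up, surface temperature up, bird nesting decline, macroinvertebrate diversity down (predicts surface temperature down, not surface temperature up)
(E) nutrient upwelling — algal biomass up NO; surface temperature up NO; nitrate up yes; bird nesting decline yes; macroinvertebrate diversity down NO; dissolved oxygen down NO
(A) alone accounts for all the evidence.

A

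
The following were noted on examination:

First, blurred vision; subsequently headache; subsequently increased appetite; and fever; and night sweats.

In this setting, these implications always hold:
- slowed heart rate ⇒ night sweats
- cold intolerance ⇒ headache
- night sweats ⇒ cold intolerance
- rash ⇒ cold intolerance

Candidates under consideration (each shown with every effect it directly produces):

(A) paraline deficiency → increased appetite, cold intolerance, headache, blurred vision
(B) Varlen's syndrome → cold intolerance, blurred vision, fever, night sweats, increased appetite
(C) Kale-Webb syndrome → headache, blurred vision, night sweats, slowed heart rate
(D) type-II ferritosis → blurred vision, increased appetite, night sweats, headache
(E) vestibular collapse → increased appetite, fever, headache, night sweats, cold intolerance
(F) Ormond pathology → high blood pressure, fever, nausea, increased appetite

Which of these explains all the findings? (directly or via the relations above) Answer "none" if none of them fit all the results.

Checking each candidate against the observations:
(A) paraline deficiency — blurred vision yes; headache yes; increased appetite yes; fever NO; night sweats NO
(B) Varlen's syndrome — accounts for every observation (headache through cold intolerance → headache)
(C) Kale-Webb syndrome — does not account for increased appetite, fever
(D) type-II ferritosis — blurred vision yes; headache yes; increased appetite yes; fever NO; night sweats yes
(E) vestibular collapse — does not account for blurred vision
(F) Ormond pathology — does not account for blurred vision, headache, night sweats
(B) is the only candidate with no mismatches.

B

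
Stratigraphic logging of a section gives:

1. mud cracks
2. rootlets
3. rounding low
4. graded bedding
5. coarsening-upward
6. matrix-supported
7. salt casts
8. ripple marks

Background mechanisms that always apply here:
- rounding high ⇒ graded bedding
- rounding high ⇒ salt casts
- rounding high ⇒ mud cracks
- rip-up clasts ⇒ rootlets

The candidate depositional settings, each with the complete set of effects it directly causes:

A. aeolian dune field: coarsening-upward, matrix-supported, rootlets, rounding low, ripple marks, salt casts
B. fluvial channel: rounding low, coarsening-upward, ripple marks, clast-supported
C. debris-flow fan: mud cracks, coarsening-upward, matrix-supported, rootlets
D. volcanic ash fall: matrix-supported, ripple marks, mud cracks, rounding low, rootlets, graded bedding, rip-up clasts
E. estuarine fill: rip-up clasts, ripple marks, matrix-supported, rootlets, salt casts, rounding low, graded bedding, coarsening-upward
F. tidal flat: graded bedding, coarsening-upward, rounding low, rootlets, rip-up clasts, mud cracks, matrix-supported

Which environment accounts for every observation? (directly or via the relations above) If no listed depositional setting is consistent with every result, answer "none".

For each candidate, compare predicted effects to what was observed:
(A) aeolian dune field — mud cracks NO; rootlets yes; rounding low yes; graded bedding NO; coarsening-upward yes; matrix-supported yes; salt casts yes; ripple marks yes
(B) fluvial channel — mud cracks NO; rootlets NO; rounding low yes; graded bedding NO; coarsening-upward yes; matrix-supported NO; salt casts NO; ripple marks yes
(C) debris-flow fan — mud cracks yes; rootlets yes; rounding low NO; graded bedding NO; coarsening-upward yes; matrix-supported yes; salt casts NO; ripple marks NO
(D) volcanic ash fall — does not account for coarsening-upward, salt casts
(E) estuarine fill — mud cracks NO; rootlets yes; rounding low yes; graded bedding yes; coarsening-upward yes; matrix-supported yes; salt casts yes; ripple marks yes
(F) tidal flat — mud cracks yes; rootlets yes; rounding low yes; graded bedding yes; coarsening-upward yes; matrix-supported yes; salt casts NO; ripple marks NO
No candidate is consistent with all observations.

none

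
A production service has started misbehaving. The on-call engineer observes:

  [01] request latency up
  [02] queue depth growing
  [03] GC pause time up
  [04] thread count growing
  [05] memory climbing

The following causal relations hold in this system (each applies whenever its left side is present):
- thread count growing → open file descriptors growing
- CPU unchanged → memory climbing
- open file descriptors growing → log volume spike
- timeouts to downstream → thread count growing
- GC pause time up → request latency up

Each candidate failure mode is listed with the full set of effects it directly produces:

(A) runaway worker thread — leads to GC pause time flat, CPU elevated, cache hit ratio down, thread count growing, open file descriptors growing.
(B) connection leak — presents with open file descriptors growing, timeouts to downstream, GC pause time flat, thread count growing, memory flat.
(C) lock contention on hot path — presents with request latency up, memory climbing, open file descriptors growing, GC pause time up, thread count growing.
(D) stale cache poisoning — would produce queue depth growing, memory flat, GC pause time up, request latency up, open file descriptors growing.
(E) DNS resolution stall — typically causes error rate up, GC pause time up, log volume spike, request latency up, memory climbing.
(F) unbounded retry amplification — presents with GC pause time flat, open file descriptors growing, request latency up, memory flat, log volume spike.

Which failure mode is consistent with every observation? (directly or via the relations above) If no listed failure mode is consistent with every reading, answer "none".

none

Testing each hypothesis:
(A) runaway worker thread — fails on request latency up, queue depth growing, GC pause time up, memory climbing (predicts GC pause time flat, not GC pause time up)
(B) connection leak — request latency up ✗; queue depth growing ✗; GC pause time up ✗; thread count growing ✓; memory climbing ✗
(C) lock contention on hot path — does not account for queue depth growing
(D) stale cache poisoning — request latency up ✓; queue depth growing ✓; GC pause time up ✓; thread count growing ✗; memory climbing ✗
(E) DNS resolution stall — request latency up ✓; queue depth growing ✗; GC pause time up ✓; thread count growing ✗; memory climbing ✓
(F) unbounded retry amplification — fails on queue depth growing, GC pause time up, thread count growing, memory climbing (predicts GC pause time flat, not GC pause time up; predicts memory flat, not memory climbing)
Every candidate fails on at least one observation.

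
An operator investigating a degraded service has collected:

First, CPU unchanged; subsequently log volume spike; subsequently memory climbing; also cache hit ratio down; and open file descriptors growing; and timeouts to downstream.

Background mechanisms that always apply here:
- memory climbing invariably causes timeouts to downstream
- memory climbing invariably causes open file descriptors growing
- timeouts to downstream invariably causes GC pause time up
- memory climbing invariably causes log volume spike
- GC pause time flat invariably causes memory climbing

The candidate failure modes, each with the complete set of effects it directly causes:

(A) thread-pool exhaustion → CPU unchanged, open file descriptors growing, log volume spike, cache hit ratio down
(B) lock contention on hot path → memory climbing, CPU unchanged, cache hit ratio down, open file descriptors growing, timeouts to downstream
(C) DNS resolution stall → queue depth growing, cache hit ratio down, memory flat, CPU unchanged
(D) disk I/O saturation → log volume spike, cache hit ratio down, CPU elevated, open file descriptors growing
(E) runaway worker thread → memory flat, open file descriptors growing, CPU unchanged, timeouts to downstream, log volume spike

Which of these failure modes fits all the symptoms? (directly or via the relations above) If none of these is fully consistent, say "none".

B

For each candidate, compare predicted effects to what was observed:
(A) thread-pool exhaustion — does not account for memory climbing, timeouts to downstream
(B) lock contention on hot path — accounts for every observation (log volume spike through memory climbing → log volume spike)
(C) DNS resolution stall — fails on log volume spike, memory climbing, open file descriptors growing, timeouts to downstream (predicts memory flat, not memory climbing)
(D) disk I/O saturation — CPU unchanged -; log volume spike +; memory climbing -; cache hit ratio down +; open file descriptors growing +; timeouts to downstream -
(E) runaway worker thread — fails on memory climbing, cache hit ratio down (predicts memory flat, not memory climbing)
(B) alone accounts for all the evidence.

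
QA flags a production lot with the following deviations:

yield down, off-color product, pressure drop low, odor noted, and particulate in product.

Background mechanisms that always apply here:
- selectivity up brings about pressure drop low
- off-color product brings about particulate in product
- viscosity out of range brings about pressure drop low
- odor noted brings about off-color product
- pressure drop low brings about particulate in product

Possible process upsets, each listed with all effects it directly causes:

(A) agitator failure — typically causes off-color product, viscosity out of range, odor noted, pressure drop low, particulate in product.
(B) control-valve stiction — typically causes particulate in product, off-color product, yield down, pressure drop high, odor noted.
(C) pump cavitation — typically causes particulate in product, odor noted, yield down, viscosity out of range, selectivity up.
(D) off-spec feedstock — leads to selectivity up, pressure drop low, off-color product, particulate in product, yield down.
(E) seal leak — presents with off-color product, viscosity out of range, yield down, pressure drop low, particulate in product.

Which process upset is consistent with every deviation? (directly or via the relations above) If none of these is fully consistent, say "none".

For each candidate, compare predicted effects to what was observed:
(A) agitator failure — yield down miss; off-color product match; pressure drop low match; odor noted match; particulate in product match
(B) control-valve stiction — yield down match; off-color product match; pressure drop low miss; odor noted match; particulate in product match
(C) pump cavitation — yield down match; off-color product match (by odor noted → off-color product); pressure drop low match (by viscosity out of range → pressure drop low); odor noted match; particulate in product match
(D) off-spec feedstock — does not account for odor noted
(E) seal leak — does not account for odor noted
Only (C) is consistent with every observation.

C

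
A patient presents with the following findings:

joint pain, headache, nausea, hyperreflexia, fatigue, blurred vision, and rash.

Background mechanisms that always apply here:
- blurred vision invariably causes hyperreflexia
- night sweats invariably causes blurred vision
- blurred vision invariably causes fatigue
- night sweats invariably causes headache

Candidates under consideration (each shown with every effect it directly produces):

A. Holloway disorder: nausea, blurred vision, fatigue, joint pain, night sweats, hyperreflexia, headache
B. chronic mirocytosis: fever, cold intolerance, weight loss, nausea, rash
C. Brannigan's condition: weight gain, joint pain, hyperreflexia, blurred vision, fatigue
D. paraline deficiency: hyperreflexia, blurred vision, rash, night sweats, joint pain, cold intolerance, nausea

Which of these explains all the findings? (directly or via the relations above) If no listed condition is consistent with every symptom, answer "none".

D

Per-candidate check:
(A) Holloway disorder — does not account for rash
(B) chronic mirocytosis — does not account for joint pain, headache, hyperreflexia, fatigue, blurred vision
(C) Brannigan's condition — joint pain match; headache miss; nausea miss; hyperreflexia match; fatigue match; blurred vision match; rash miss
(D) paraline deficiency — joint pain match; headache match (via night sweats → headache); nausea match; hyperreflexia match; fatigue match (via blurred vision → fatigue); blurred vision match; rash match
(D) alone accounts for all the evidence.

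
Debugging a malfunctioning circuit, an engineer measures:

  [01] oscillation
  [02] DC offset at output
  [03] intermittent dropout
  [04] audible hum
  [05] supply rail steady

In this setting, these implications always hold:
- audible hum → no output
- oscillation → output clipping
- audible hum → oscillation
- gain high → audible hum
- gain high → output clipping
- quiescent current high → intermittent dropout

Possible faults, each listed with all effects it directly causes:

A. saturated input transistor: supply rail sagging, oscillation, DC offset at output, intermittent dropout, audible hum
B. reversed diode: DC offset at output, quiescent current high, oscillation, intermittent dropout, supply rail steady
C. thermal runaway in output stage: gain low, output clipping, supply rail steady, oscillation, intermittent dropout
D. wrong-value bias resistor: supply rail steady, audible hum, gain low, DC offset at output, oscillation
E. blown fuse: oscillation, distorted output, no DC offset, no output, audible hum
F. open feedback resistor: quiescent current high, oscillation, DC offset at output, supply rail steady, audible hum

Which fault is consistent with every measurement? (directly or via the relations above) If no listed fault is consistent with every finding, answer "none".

F

Checking each candidate against the observations:
(A) saturated input transistor — oscillation yes; DC offset at output yes; intermittent dropout yes; audible hum yes; supply rail steady NO
(B) reversed diode — does not account for audible hum
(C) thermal runaway in output stage — does not account for DC offset at output, audible hum
(D) wrong-value bias resistor — oscillation yes; DC offset at output yes; intermittent dropout NO; audible hum yes; supply rail steady yes
(E) blown fuse — oscillation yes; DC offset at output NO; intermittent dropout NO; audible hum yes; supply rail steady NO
(F) open feedback resistor — oscillation yes; DC offset at output yes; intermittent dropout yes (by quiescent current high → intermittent dropout); audible hum yes; supply rail steady yes
(F) is the only candidate with no mismatches.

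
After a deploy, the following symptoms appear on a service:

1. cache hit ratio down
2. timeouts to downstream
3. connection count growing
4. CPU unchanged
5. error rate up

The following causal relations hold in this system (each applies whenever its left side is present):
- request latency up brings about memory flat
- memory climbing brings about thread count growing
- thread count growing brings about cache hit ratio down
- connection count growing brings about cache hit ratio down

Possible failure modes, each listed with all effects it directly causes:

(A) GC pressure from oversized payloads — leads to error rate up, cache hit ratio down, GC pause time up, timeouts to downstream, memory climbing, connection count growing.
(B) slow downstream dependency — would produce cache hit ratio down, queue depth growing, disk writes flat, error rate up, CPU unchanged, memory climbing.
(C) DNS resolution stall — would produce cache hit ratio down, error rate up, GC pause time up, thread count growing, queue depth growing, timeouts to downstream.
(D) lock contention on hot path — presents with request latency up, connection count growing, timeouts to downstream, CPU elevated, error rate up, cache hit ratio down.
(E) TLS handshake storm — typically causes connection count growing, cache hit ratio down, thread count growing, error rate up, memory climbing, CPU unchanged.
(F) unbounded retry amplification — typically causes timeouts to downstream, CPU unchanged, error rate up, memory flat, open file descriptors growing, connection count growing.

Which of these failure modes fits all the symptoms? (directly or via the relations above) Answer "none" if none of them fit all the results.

Per-candidate check:
(A) GC pressure from oversized payloads — does not account for CPU unchanged
(B) slow downstream dependency — cache hit ratio down +; timeouts to downstream -; connection count growing -; CPU unchanged +; error rate up +
(C) DNS resolution stall — cache hit ratio down +; timeouts to downstream +; connection count growing -; CPU unchanged -; error rate up +
(D) lock contention on hot path — fails on CPU unchanged (predicts CPU elevated, not CPU unchanged)
(E) TLS handshake storm — cache hit ratio down +; timeouts to downstream -; connection count growing +; CPU unchanged +; error rate up +
(F) unbounded retry amplification — accounts for every observation (cache hit ratio down via connection count growing → cache hit ratio down)
Only (F) is consistent with every observation.

F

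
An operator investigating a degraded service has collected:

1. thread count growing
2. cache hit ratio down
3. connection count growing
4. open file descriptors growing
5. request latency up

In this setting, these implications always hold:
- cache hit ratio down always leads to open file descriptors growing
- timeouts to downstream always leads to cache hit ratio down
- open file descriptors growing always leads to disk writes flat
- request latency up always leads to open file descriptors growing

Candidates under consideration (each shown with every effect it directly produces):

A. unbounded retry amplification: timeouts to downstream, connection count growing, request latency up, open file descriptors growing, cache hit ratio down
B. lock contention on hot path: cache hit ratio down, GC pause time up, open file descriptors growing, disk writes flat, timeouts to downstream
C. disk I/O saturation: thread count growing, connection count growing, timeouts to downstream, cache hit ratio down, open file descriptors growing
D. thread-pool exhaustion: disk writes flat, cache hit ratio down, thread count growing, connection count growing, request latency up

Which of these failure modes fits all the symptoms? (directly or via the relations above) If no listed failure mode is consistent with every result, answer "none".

Testing each hypothesis:
(A) unbounded retry amplification — thread count growing miss; cache hit ratio down match; connection count growing match; open file descriptors growing match; request latency up match
(B) lock contention on hot path — thread count growing miss; cache hit ratio down match; connection count growing miss; open file descriptors growing match; request latency up miss
(C) disk I/O saturation — thread count growing match; cache hit ratio down match; connection count growing match; open file descriptors growing match; request latency up miss
(D) thread-pool exhaustion — accounts for every observation (open file descriptors growing by request latency up → open file descriptors growing)
Only (D) is consistent with every observation.

D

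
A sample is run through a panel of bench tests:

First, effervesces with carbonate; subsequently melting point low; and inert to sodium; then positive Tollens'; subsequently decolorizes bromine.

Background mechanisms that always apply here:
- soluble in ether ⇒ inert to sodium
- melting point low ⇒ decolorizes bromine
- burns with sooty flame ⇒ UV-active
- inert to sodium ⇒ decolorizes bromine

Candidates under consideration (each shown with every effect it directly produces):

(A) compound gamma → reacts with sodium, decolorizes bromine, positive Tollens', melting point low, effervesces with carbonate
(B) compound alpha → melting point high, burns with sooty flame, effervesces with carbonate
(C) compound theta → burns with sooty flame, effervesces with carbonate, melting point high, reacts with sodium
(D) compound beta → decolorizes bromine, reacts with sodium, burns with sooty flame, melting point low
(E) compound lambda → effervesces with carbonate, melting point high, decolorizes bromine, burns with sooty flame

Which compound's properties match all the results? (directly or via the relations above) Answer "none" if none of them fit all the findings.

Testing each hypothesis:
(A) compound gamma — effervesces with carbonate yes; melting point low yes; inert to sodium NO; positive Tollens' yes; decolorizes bromine yes
(B) compound alpha — effervesces with carbonate yes; melting point low NO; inert to sodium NO; positive Tollens' NO; decolorizes bromine NO
(C) compound theta — effervesces with carbonate yes; melting point low NO; inert to sodium NO; positive Tollens' NO; decolorizes bromine NO
(D) compound beta — effervesces with carbonate NO; melting point low yes; inert to sodium NO; positive Tollens' NO; decolorizes bromine yes
(E) compound lambda — fails on melting point low, inert to sodium, positive Tollens' (predicts melting point high, not melting point low)
Every candidate fails on at least one observation.

none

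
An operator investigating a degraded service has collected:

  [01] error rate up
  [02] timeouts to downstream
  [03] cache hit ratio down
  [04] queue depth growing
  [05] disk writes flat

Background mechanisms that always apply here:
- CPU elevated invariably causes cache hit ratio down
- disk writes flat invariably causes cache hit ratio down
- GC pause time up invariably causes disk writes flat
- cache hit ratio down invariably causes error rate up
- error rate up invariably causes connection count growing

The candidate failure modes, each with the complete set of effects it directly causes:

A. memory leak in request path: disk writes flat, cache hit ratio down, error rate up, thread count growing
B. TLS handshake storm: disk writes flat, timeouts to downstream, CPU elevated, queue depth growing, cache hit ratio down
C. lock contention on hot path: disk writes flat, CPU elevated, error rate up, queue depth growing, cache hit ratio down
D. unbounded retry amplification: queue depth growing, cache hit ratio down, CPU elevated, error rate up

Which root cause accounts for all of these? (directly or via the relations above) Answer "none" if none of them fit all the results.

B

Checking each candidate against the observations:
(A) memory leak in request path — does not account for timeouts to downstream, queue depth growing
(B) TLS handshake storm — error rate up yes (through cache hit ratio down → error rate up); timeouts to downstream yes; cache hit ratio down yes; queue depth growing yes; disk writes flat yes
(C) lock contention on hot path — error rate up yes; timeouts to downstream NO; cache hit ratio down yes; queue depth growing yes; disk writes flat yes
(D) unbounded retry amplification — error rate up yes; timeouts to downstream NO; cache hit ratio down yes; queue depth growing yes; disk writes flat NO
(B) is the only candidate with no mismatches.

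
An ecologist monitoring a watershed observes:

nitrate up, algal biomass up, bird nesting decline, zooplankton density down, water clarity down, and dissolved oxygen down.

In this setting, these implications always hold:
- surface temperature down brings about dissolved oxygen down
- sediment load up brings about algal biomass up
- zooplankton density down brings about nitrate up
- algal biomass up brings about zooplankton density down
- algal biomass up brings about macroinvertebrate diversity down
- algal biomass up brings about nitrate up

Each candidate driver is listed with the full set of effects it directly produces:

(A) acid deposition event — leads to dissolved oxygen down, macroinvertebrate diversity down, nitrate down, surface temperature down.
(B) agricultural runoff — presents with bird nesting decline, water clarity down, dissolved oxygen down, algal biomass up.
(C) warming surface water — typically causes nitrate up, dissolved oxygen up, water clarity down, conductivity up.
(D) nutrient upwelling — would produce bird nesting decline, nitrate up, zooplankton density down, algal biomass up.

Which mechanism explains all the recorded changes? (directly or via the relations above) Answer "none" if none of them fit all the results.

B

For each candidate, compare predicted effects to what was observed:
(A) acid deposition event — fails on nitrate up, algal biomass up, bird nesting decline, zooplankton density down, water clarity down (predicts nitrate down, not nitrate up)
(B) agricultural runoff — nitrate up + (through algal biomass up → nitrate up); algal biomass up +; bird nesting decline +; zooplankton density down + (through algal biomass up → zooplankton density down); water clarity down +; dissolved oxygen down +
(C) warming surface water — nitrate up +; algal biomass up -; bird nesting decline -; zooplankton density down -; water clarity down +; dissolved oxygen down -
(D) nutrient upwelling — does not account for water clarity down, dissolved oxygen down
(B) is the only candidate with no mismatches.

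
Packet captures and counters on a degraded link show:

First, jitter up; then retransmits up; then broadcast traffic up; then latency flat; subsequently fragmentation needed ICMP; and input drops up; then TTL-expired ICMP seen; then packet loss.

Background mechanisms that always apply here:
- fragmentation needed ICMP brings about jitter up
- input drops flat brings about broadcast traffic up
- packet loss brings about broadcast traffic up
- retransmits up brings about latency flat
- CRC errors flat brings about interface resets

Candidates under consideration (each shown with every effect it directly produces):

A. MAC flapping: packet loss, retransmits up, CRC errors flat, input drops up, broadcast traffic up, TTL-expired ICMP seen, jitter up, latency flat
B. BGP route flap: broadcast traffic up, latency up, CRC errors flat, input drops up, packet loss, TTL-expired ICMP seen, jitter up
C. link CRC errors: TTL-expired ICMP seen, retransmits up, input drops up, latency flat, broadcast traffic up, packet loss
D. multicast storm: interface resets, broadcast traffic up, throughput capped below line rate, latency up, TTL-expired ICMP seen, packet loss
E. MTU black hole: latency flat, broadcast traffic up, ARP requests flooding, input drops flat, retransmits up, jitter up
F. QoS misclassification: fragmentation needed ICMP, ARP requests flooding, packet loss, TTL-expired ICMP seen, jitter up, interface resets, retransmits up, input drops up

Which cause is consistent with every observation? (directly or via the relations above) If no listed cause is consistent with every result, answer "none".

For each candidate, compare predicted effects to what was observed:
(A) MAC flapping — does not account for fragmentation needed ICMP
(B) BGP route flap — fails on retransmits up, latency flat, fragmentation needed ICMP (predicts latency up, not latency flat)
(C) link CRC errors — does not account for jitter up, fragmentation needed ICMP
(D) multicast storm — fails on jitter up, retransmits up, latency flat, fragmentation needed ICMP, input drops up (predicts latency up, not latency flat)
(E) MTU black hole — fails on fragmentation needed ICMP, input drops up, TTL-expired ICMP seen, packet loss (predicts input drops flat, not input drops up)
(F) QoS misclassification — jitter up match; retransmits up match; broadcast traffic up match (through packet loss → broadcast traffic up); latency flat match (through retransmits up → latency flat); fragmentation needed ICMP match; input drops up match; TTL-expired ICMP seen match; packet loss match
Only (F) is consistent with every observation.

F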